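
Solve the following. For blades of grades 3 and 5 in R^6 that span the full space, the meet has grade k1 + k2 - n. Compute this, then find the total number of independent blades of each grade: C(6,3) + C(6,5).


Meet grade = grade(A) + grade(B) - n
= 3 + 5 - 6 = 2
C(6,3) = 20
C(6,5) = 6
dim_A + dim_B = 20 + 6 = 26


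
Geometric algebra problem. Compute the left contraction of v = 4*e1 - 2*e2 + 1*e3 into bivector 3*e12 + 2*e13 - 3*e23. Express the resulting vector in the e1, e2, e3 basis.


Left contraction v _| B = <vB>_1 (grade-1 part of the geometric product vB).
Using e1_|e12 = e2, e2_|e12 = -e1, e1_|e13 = e3, e3_|e13 = -e1, e2_|e23 = e3, e3_|e23 = -e2:
e1 coeff: -v2*b12 - v3*b13 = -(-2)*(3) - (1)*(2) = 4
e2 coeff: v1*b12 - v3*b23 = (4)*(3) - (1)*(-3) = 15
e3 coeff: v1*b13 + v2*b23 = (4)*(2) + (-2)*(-3) = 14
v _| B = 4*e1 + 15*e2 + 14*e3


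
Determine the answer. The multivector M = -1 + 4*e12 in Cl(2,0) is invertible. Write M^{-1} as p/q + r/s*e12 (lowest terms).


M = -1 + 4*e12, where e12^2 = -1.
Since M commutes with its reverse ~M = a - b*e12, M * ~M = a^2 - b^2*e12^2 = a^2 + b^2.
So M^{-1} = ~M / (a^2 + b^2) = (a - b*e12)/(a^2 + b^2).
a^2 + b^2 = 1 + 16 = 17
Scalar part = -1/17 = -1/17
Bivector coeff = -4/17 = -4/17
M^{-1} = -1/17 - 4/17*e12


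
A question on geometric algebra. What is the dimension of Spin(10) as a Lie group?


Spin(n) double-covers SO(n); both have Lie algebra so(n) of dimension n(n-1)/2.
n = 10
n(n-1) = 10 * 9 = 90
dim Spin(10) = 90/2 = 45


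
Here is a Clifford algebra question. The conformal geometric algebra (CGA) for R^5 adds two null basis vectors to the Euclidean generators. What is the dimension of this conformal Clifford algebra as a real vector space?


The conformal model of R^5 uses Cl(6,1): the 5 Euclidean generators plus two extra orthogonal generators e+ (e+^2 = +1) and e- (e-^2 = -1), from which the null vectors e0, einf are built.
Number of generators m = 5 + 2 = 7.
dim Cl(p,q) = 2^m = 2^7 = 128


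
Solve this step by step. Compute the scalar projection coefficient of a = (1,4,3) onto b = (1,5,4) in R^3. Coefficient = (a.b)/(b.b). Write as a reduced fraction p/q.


Projection coefficient = (a . b) / (b . b)
a . b = 1*1 + 4*5 + 3*4
= 1 + 20 + 12 = 33
b . b = 1^2 + 5^2 + 4^2
= 1 + 25 + 16 = 42
Coefficient = 33/42
In lowest terms: 11/14


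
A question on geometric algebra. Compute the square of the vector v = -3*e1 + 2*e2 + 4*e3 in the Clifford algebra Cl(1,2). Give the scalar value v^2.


v^2 = sum of c_i^2 * e_i^2
Positive signature terms (e_i^2 = +1): (-3)^2 = 9
Negative signature terms (e_j^2 = -1): 2^2 + 4^2 = 20
v^2 = 9 - 20 = -11


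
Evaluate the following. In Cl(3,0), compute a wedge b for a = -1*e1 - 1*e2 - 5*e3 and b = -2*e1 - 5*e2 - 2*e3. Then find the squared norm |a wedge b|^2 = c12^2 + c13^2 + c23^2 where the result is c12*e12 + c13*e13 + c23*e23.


a wedge b = (a1*b2 - a2*b1)*e12 + (a1*b3 - a3*b1)*e13 + (a2*b3 - a3*b2)*e23
e12 coeff: (-1)*(-5) - (-1)*(-2) = 5 - 2 = 3
e13 coeff: (-1)*(-2) - (-5)*(-2) = 2 - 10 = -8
e23 coeff: (-1)*(-2) - (-5)*(-5) = 2 - 25 = -23
|a wedge b|^2 = 3^2 + (-8)^2 + (-23)^2
= 9 + 64 + 529
= 602


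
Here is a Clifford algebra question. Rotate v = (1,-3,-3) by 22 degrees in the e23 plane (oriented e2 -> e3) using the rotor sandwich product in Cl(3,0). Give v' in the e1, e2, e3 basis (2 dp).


Rotor R = cos(11deg) - sin(11deg)*e23
Rotation angle theta = 2 * 11 = 22 degrees in the e23 plane (e2 -> e3).
The component perpendicular to the plane (e1) is invariant: v'_1 = v1 = 1.00
cos(22deg) = 0.9272, sin(22deg) = 0.3746
v'_2 = v2*cos(theta) - v3*sin(theta) = -3*0.9272 - (-3)*0.3746 = -1.66
v'_3 = v2*sin(theta) + v3*cos(theta) = -3*0.3746 + (-3)*0.9272 = -3.91
v' = 1.00*e1 - 1.66*e2 - 3.91*e3


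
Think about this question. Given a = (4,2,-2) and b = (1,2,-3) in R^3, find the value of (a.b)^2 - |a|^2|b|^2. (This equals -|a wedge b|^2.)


a . b = 4*1 + 2*2 + (-2)*(-3)
= 4 + 4 + 6 = 14
|a|^2 = 4^2 + 2^2 + (-2)^2 = 24
|b|^2 = 1^2 + 2^2 + (-3)^2 = 14
(a.b)^2 = 14^2 = 196
|a|^2 * |b|^2 = 24 * 14 = 336
Result = 196 - 336 = -140


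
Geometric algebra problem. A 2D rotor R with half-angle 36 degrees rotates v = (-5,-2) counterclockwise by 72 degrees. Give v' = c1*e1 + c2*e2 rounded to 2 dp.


Rotor R = cos(36deg) - sin(36deg)*e12
Rotation angle theta = 2 * 36 = 72 degrees
v' = R*v*~R rotates v by theta.
cos(72deg) = 0.3090, sin(72deg) = 0.9511
v'_1 = -5*cos(72deg) - (-2)*sin(72deg)
= -5*0.3090 - (-2)*0.9511
= 0.36
v'_2 = -5*sin(72deg) + (-2)*cos(72deg)
= -5*0.9511 + (-2)*0.3090
= -5.37
v' = 0.36*e1 - 5.37*e2


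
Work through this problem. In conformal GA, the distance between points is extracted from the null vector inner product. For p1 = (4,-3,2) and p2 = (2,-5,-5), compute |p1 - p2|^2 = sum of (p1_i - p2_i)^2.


p1 - p2 = (2, 2, 7)
|p1 - p2|^2 = 2^2 + 2^2 + 7^2
= 4 + 4 + 49
= 57


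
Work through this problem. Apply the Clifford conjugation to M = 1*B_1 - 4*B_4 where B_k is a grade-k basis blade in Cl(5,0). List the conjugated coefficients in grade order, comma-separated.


Clifford conjugate sign for grade k: (-1)^(k(k+1)/2)
Grade 1: (-1)^(1*2/2) = (-1)^1 = -1, coeff 1 -> -1
Grade 4: (-1)^(4*5/2) = (-1)^10 = 1, coeff -4 -> -4
Conjugated coefficients: -1, -4


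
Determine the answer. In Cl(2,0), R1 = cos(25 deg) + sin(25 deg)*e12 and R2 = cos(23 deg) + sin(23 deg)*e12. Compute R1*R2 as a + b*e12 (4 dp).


Same-plane rotors commute and their half-angles add:
R1*R2 = cos(a1 + a2) + sin(a1 + a2)*e12.
a1 + a2 = 25 + 23 = 48 deg
cos(48 deg) = 0.6691
sin(48 deg) = 0.7431
R1*R2 = 0.6691 + 0.7431*e12


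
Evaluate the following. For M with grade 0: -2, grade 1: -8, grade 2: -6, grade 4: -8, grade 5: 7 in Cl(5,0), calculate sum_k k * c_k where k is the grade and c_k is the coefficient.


Grade-weighted sum = sum of grade_k * coefficient_k
0*(-2) = 0
1*(-8) = -8
2*(-6) = -12
4*(-8) = -32
5*7 = 35
Total = 0 + (-8) + (-12) + (-32) + 35 = -17


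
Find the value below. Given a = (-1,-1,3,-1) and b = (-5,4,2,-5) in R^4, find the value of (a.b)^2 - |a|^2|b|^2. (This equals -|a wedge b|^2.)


a . b = (-1)*(-5) + (-1)*4 + 3*2 + (-1)*(-5)
= 5 + (-4) + 6 + 5 = 12
|a|^2 = (-1)^2 + (-1)^2 + 3^2 + (-1)^2 = 12
|b|^2 = (-5)^2 + 4^2 + 2^2 + (-5)^2 = 70
(a.b)^2 = 12^2 = 144
|a|^2 * |b|^2 = 12 * 70 = 840
Result = 144 - 840 = -696


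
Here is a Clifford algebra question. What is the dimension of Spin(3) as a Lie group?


Spin(n) double-covers SO(n); both have Lie algebra so(n) of dimension n(n-1)/2.
n = 3
n(n-1) = 3 * 2 = 6
dim Spin(3) = 6/2 = 3


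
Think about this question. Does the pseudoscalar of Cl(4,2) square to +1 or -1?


The pseudoscalar I = e1...e_n (product of all n generators) of Cl(p,q) satisfies I^2 = (-1)^(q + n(n-1)/2).
p = 4, q = 2, n = p + q = 6
n(n-1)/2 = 6 * 5 / 2 = 15
Exponent = q + n(n-1)/2 = 2 + 15 = 17
I^2 = (-1)^17 = -1


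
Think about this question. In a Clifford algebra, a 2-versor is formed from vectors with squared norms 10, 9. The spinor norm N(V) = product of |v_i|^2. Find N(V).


Spinor norm N(V) = |v1|^2 * |v2|^2 * ... * |v2|^2
= 10 * 9
Running product: 10, 90
N(V) = 90


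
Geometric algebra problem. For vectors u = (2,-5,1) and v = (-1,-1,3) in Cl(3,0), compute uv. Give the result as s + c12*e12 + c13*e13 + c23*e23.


In Cl(3,0): e_i^2 = 1, e_ie_j = -e_je_i for i != j.
Scalar part = u . v = 2*(-1) + (-5)*(-1) + 1*3
= -2 + 5 + 3 = 6
e12 coeff = 2*(-1) - (-5)*(-1) = -2 - 5 = -7
e13 coeff = 2*3 - 1*(-1) = 6 - (-1) = 7
e23 coeff = (-5)*3 - 1*(-1) = -15 - (-1) = -14
uv = 6 - 7*e12 + 7*e13 - 14*e23


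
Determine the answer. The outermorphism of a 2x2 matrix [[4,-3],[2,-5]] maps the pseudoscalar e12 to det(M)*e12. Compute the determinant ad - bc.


The outermorphism of a linear map f sends e1^e2 to f(e1)^f(e2).
f(e1) = 4*e1 + 2*e2
f(e2) = -3*e1 - 5*e2
f(e1) ^ f(e2) = (4*e1 + 2*e2) ^ (-3*e1 - 5*e2)
= 4*(-5)*e12 + 2*(-3)*e21
= (-20 - (-6))*e12
= -14*e12
Coefficient = -14


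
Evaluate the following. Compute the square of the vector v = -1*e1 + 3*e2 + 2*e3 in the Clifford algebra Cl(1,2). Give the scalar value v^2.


v^2 = sum of c_i^2 * e_i^2
Positive signature terms (e_i^2 = +1): (-1)^2 = 1
Negative signature terms (e_j^2 = -1): 3^2 + 2^2 = 13
v^2 = 1 - 13 = -12


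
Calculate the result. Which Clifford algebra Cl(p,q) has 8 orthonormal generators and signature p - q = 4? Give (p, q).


We need p + q = 8 and p - q = 4.
Adding: 2p = 8 + 4 = 12, so p = 6.
Then q = 8 - 6 = 2.
(p, q) = (6, 2)


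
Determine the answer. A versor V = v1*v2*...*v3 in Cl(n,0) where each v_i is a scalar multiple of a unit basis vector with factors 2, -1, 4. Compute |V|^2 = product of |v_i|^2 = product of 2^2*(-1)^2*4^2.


Each vector v_i has |v_i|^2 = s_i^2
Squared scales: 2^2 = 4, (-1)^2 = 1, 4^2 = 16
|V|^2 = 4 * 1 * 16
= 64


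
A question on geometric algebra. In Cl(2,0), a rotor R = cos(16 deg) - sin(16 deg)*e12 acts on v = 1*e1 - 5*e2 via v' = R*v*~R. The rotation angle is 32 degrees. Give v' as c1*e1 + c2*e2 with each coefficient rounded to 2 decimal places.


Rotor R = cos(16deg) - sin(16deg)*e12
Rotation angle theta = 2 * 16 = 32 degrees
v' = R*v*~R rotates v by theta.
cos(32deg) = 0.8480, sin(32deg) = 0.5299
v'_1 = 1*cos(32deg) - (-5)*sin(32deg)
= 1*0.8480 - (-5)*0.5299
= 3.50
v'_2 = 1*sin(32deg) + (-5)*cos(32deg)
= 1*0.5299 + (-5)*0.8480
= -3.71
v' = 3.50*e1 - 3.71*e2


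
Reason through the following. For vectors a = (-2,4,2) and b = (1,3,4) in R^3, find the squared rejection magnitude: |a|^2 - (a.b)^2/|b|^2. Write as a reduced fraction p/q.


|a|^2 = (-2)^2 + 4^2 + 2^2 = 24
|b|^2 = 1^2 + 3^2 + 4^2 = 26
a . b = (-2)*1 + 4*3 + 2*4 = 18
(a.b)^2 = 18^2 = 324
|rej|^2 = 24 - 324/26
= (624 - 324)/26
= 300/26
In lowest terms: 150/13


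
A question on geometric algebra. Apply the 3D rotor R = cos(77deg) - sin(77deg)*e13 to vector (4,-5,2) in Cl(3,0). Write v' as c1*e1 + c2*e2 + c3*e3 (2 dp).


Rotor R = cos(77deg) - sin(77deg)*e13
Rotation angle theta = 2 * 77 = 154 degrees in the e13 plane (e1 -> e3).
The component perpendicular to the plane (e2) is invariant: v'_2 = v2 = -5.00
cos(154deg) = -0.8988, sin(154deg) = 0.4384
v'_1 = v1*cos(theta) - v3*sin(theta) = 4*(-0.8988) - 2*0.4384 = -4.47
v'_3 = v1*sin(theta) + v3*cos(theta) = 4*0.4384 + 2*(-0.8988) = -0.04
v' = -4.47*e1 - 5.00*e2 - 0.04*e3


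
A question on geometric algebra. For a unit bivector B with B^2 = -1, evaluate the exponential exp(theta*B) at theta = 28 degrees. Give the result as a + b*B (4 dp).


For a unit bivector B with B^2 = -1, the exponential series gives
e^(theta*B) = cos(theta) + sin(theta)*B (the GA analogue of Euler's formula).
theta = 28 degrees = 0.488692 rad
cos(28 deg) = 0.8829
sin(28 deg) = 0.4695
exp(theta*B) = 0.8829 + 0.4695*B


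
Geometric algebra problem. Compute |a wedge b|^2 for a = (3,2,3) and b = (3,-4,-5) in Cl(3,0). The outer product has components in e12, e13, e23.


a wedge b = (a1*b2 - a2*b1)*e12 + (a1*b3 - a3*b1)*e13 + (a2*b3 - a3*b2)*e23
e12 coeff: 3*(-4) - 2*3 = -12 - 6 = -18
e13 coeff: 3*(-5) - 3*3 = -15 - 9 = -24
e23 coeff: 2*(-5) - 3*(-4) = -10 - (-12) = 2
|a wedge b|^2 = (-18)^2 + (-24)^2 + 2^2
= 324 + 576 + 4
= 904


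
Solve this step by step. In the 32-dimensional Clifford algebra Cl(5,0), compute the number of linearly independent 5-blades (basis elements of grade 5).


Number of grade-k basis blades in Cl(p,q) with n = p + q is C(n, k).
n = 5 + 0 = 5
C(5, 5) = 5! / (5! * 0!)
= 120 / (120 * 1)
= 1


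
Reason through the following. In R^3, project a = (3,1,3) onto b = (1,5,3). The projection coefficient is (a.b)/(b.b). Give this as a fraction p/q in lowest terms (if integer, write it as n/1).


Projection coefficient = (a . b) / (b . b)
a . b = 3*1 + 1*5 + 3*3
= 3 + 5 + 9 = 17
b . b = 1^2 + 5^2 + 3^2
= 1 + 25 + 9 = 35
Coefficient = 17/35
In lowest terms: 17/35


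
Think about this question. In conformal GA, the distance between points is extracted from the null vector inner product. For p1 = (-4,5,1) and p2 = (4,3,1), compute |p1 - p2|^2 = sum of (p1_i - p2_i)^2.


p1 - p2 = (-8, 2, 0)
|p1 - p2|^2 = (-8)^2 + 2^2 + 0^2
= 64 + 4 + 0
= 68


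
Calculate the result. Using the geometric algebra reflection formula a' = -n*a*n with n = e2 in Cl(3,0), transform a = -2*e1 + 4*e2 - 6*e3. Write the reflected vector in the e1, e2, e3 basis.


Reflection formula: a' = -n*a*n, with n = e2 (unit vector, n^2 = 1).
For reflection through hyperplane perp to e2:
The component along e2 flips sign, others stay.
a = (-2, 4, -6)
a' = (-2, -4, -6)
a' = -2*e1 - 4*e2 - 6*e3


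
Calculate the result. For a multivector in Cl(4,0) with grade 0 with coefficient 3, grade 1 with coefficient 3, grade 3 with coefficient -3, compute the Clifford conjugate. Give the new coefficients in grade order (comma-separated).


Clifford conjugate sign for grade k: (-1)^(k(k+1)/2)
Grade 0: (-1)^(0*1/2) = (-1)^0 = 1, coeff 3 -> 3
Grade 1: (-1)^(1*2/2) = (-1)^1 = -1, coeff 3 -> -3
Grade 3: (-1)^(3*4/2) = (-1)^6 = 1, coeff -3 -> -3
Conjugated coefficients: 3, -3, -3


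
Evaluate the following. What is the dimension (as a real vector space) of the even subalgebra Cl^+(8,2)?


Even subalgebra dimension = 2^(n-1)
n = 8 + 2 = 10
2^(10 - 1) = 2^9 = 512
Verification: sum of C(10,k) for even k = 1 + 45 + 210 + 210 + 45 + 1 = 512
Result = 512


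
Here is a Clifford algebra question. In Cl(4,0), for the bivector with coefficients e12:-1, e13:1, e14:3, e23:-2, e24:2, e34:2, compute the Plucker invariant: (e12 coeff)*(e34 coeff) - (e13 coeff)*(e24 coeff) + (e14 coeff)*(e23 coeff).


Plucker relation: af - be + cd
a*f = (-1)*2 = -2
b*e = 1*2 = 2
c*d = 3*(-2) = -6
af - be + cd = -2 - 2 + (-6)
= -10


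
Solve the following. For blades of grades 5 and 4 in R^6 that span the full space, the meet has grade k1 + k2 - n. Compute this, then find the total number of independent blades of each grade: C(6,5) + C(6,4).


Meet grade = grade(A) + grade(B) - n
= 5 + 4 - 6 = 3
C(6,5) = 6
C(6,4) = 15
dim_A + dim_B = 6 + 15 = 21


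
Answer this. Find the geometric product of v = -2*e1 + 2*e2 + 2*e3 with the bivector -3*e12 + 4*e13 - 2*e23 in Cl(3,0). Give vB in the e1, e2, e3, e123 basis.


vB has grade-1 (vector) and grade-3 (trivector) parts: vB = (v _| B) + (v ^ B).
Vector part <vB>_1:
  e1: -v2*b12 - v3*b13 = -(2)*(-3) - (2)*(4) = -2
  e2: v1*b12 - v3*b23 = (-2)*(-3) - (2)*(-2) = 10
  e3: v1*b13 + v2*b23 = (-2)*(4) + (2)*(-2) = -12
Trivector part <vB>_3:
  e123: v1*b23 - v2*b13 + v3*b12 = (-2)*(-2) - (2)*(4) + (2)*(-3) = -10
vB = -2*e1 + 10*e2 - 12*e3 - 10*e123


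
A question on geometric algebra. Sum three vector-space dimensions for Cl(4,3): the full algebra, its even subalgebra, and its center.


n = 4 + 3 = 7
Total dim = 2^7 = 128
Even subalgebra dim = 2^6 = 64
n is odd, so center dim = 2
Sum = 128 + 64 + 2 = 194


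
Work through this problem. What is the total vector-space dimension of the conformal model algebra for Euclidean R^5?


The conformal model of R^5 uses Cl(6,1): the 5 Euclidean generators plus two extra orthogonal generators e+ (e+^2 = +1) and e- (e-^2 = -1), from which the null vectors e0, einf are built.
Number of generators m = 5 + 2 = 7.
dim Cl(p,q) = 2^m = 2^7 = 128


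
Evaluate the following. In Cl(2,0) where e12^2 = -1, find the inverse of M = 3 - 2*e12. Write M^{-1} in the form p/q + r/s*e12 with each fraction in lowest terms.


M = 3 - 2*e12, where e12^2 = -1.
Since M commutes with its reverse ~M = a - b*e12, M * ~M = a^2 - b^2*e12^2 = a^2 + b^2.
So M^{-1} = ~M / (a^2 + b^2) = (a - b*e12)/(a^2 + b^2).
a^2 + b^2 = 9 + 4 = 13
Scalar part = 3/13 = 3/13
Bivector coeff = 2/13 = 2/13
M^{-1} = 3/13 + 2/13*e12


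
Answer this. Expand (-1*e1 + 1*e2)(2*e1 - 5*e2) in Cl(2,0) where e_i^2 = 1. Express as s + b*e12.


Expand: (-1*e1 + 1*e2)(2*e1 - 5*e2)
= (-1)*2*e1e1 + (-1)*(-5)*e1e2 + 1*2*e2e1 + 1*(-5)*e2e2
Using e1^2 = e2^2 = 1, e2e1 = -e1e2:
Scalar part s = (-1)*2 + 1*(-5) = -2 + (-5) = -7
Bivector part b = (-1)*(-5) - 1*2 = 5 - 2 = 3
uv = -7 + 3*e12


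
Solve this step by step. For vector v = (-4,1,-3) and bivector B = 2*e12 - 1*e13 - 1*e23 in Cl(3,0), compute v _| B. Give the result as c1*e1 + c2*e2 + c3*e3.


Left contraction v _| B = <vB>_1 (grade-1 part of the geometric product vB).
Using e1_|e12 = e2, e2_|e12 = -e1, e1_|e13 = e3, e3_|e13 = -e1, e2_|e23 = e3, e3_|e23 = -e2:
e1 coeff: -v2*b12 - v3*b13 = -(1)*(2) - (-3)*(-1) = -5
e2 coeff: v1*b12 - v3*b23 = (-4)*(2) - (-3)*(-1) = -11
e3 coeff: v1*b13 + v2*b23 = (-4)*(-1) + (1)*(-1) = 3
v _| B = -5*e1 - 11*e2 + 3*e3


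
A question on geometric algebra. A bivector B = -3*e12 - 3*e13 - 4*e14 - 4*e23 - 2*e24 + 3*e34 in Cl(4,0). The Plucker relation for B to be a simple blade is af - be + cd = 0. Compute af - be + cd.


Plucker relation: af - be + cd
a*f = (-3)*3 = -9
b*e = (-3)*(-2) = 6
c*d = (-4)*(-4) = 16
af - be + cd = -9 - 6 + 16
= 1


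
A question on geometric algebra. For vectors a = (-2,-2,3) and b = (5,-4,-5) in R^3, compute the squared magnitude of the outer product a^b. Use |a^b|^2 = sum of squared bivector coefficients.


a wedge b = (a1*b2 - a2*b1)*e12 + (a1*b3 - a3*b1)*e13 + (a2*b3 - a3*b2)*e23
e12 coeff: (-2)*(-4) - (-2)*5 = 8 - (-10) = 18
e13 coeff: (-2)*(-5) - 3*5 = 10 - 15 = -5
e23 coeff: (-2)*(-5) - 3*(-4) = 10 - (-12) = 22
|a wedge b|^2 = 18^2 + (-5)^2 + 22^2
= 324 + 25 + 484
= 833


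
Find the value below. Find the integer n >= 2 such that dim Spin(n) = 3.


dim Spin(n) = dim so(n) = n(n-1)/2.
Solve n(n-1)/2 = 3, i.e. n^2 - n - 6 = 0.
Discriminant = 1 + 8*3 = 25
n = (1 + sqrt(25))/2 = (1 + 5)/2 = 3


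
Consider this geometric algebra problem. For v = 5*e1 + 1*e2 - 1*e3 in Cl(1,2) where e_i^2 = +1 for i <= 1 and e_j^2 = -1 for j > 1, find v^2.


v^2 = sum of c_i^2 * e_i^2
Positive signature terms (e_i^2 = +1): 5^2 = 25
Negative signature terms (e_j^2 = -1): 1^2 + (-1)^2 = 2
v^2 = 25 - 2 = 23


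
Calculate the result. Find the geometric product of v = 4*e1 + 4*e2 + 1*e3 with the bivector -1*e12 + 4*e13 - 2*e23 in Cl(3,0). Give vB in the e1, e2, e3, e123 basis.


vB has grade-1 (vector) and grade-3 (trivector) parts: vB = (v _| B) + (v ^ B).
Vector part <vB>_1:
  e1: -v2*b12 - v3*b13 = -(4)*(-1) - (1)*(4) = 0
  e2: v1*b12 - v3*b23 = (4)*(-1) - (1)*(-2) = -2
  e3: v1*b13 + v2*b23 = (4)*(4) + (4)*(-2) = 8
Trivector part <vB>_3:
  e123: v1*b23 - v2*b13 + v3*b12 = (4)*(-2) - (4)*(4) + (1)*(-1) = -25
vB = 0*e1 - 2*e2 + 8*e3 - 25*e123


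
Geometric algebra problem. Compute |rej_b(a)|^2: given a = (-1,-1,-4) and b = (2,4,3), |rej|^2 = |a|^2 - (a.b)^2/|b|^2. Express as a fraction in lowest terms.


|a|^2 = (-1)^2 + (-1)^2 + (-4)^2 = 18
|b|^2 = 2^2 + 4^2 + 3^2 = 29
a . b = (-1)*2 + (-1)*4 + (-4)*3 = -18
(a.b)^2 = (-18)^2 = 324
|rej|^2 = 18 - 324/29
= (522 - 324)/29
= 198/29
In lowest terms: 198/29


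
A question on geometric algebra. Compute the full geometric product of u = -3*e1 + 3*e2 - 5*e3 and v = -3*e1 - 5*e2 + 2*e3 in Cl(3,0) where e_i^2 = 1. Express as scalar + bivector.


In Cl(3,0): e_i^2 = 1, e_ie_j = -e_je_i for i != j.
Scalar part = u . v = (-3)*(-3) + 3*(-5) + (-5)*2
= 9 + (-15) + (-10) = -16
e12 coeff = (-3)*(-5) - 3*(-3) = 15 - (-9) = 24
e13 coeff = (-3)*2 - (-5)*(-3) = -6 - 15 = -21
e23 coeff = 3*2 - (-5)*(-5) = 6 - 25 = -19
uv = -16 + 24*e12 - 21*e13 - 19*e23


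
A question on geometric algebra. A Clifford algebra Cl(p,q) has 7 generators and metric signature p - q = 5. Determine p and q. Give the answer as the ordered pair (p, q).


We need p + q = 7 and p - q = 5.
Adding: 2p = 7 + 5 = 12, so p = 6.
Then q = 7 - 6 = 1.
(p, q) = (6, 1)


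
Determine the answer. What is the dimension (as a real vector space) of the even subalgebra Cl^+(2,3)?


Even subalgebra dimension = 2^(n-1)
n = 2 + 3 = 5
2^(5 - 1) = 2^4 = 16
Verification: sum of C(5,k) for even k = 1 + 10 + 5 = 16
Result = 16


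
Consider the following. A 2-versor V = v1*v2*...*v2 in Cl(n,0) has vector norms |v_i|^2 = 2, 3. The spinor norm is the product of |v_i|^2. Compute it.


Spinor norm N(V) = |v1|^2 * |v2|^2 * ... * |v2|^2
= 2 * 3
Running product: 2, 6
N(V) = 6


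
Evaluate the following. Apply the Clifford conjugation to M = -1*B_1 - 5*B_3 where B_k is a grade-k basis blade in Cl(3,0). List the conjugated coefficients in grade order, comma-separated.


Clifford conjugate sign for grade k: (-1)^(k(k+1)/2)
Grade 1: (-1)^(1*2/2) = (-1)^1 = -1, coeff -1 -> 1
Grade 3: (-1)^(3*4/2) = (-1)^6 = 1, coeff -5 -> -5
Conjugated coefficients: 1, -5


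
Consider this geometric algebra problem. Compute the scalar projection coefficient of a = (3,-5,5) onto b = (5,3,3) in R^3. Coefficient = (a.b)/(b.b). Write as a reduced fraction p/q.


Projection coefficient = (a . b) / (b . b)
a . b = 3*5 + (-5)*3 + 5*3
= 15 + (-15) + 15 = 15
b . b = 5^2 + 3^2 + 3^2
= 25 + 9 + 9 = 43
Coefficient = 15/43
In lowest terms: 15/43


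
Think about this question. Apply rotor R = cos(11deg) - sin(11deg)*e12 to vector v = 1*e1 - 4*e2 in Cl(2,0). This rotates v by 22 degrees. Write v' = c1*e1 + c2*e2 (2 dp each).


Rotor R = cos(11deg) - sin(11deg)*e12
Rotation angle theta = 2 * 11 = 22 degrees
v' = R*v*~R rotates v by theta.
cos(22deg) = 0.9272, sin(22deg) = 0.3746
v'_1 = 1*cos(22deg) - (-4)*sin(22deg)
= 1*0.9272 - (-4)*0.3746
= 2.43
v'_2 = 1*sin(22deg) + (-4)*cos(22deg)
= 1*0.3746 + (-4)*0.9272
= -3.33
v' = 2.43*e1 - 3.33*e2


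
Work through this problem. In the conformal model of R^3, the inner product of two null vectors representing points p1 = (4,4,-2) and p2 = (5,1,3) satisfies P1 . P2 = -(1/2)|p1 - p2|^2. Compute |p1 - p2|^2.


p1 - p2 = (-1, 3, -5)
|p1 - p2|^2 = (-1)^2 + 3^2 + (-5)^2
= 1 + 9 + 25
= 35


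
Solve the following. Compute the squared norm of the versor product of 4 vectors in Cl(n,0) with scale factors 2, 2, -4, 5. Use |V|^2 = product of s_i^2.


Each vector v_i has |v_i|^2 = s_i^2
Squared scales: 2^2 = 4, 2^2 = 4, (-4)^2 = 16, 5^2 = 25
|V|^2 = 4 * 4 * 16 * 25
= 6400


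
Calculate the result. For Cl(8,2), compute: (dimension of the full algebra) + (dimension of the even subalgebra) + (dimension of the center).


n = 8 + 2 = 10
Total dim = 2^10 = 1024
Even subalgebra dim = 2^9 = 512
n is even, so center dim = 1
Sum = 1024 + 512 + 1 = 1537


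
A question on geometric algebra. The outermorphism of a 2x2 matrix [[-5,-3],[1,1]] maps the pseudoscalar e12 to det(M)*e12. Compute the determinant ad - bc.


The outermorphism of a linear map f sends e1^e2 to f(e1)^f(e2).
f(e1) = -5*e1 + 1*e2
f(e2) = -3*e1 + 1*e2
f(e1) ^ f(e2) = (-5*e1 + 1*e2) ^ (-3*e1 + 1*e2)
= (-5)*1*e12 + 1*(-3)*e21
= (-5 - (-3))*e12
= -2*e12
Coefficient = -2


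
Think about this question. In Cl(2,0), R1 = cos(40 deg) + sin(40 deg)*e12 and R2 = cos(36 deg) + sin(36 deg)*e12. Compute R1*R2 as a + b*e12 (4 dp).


Same-plane rotors commute and their half-angles add:
R1*R2 = cos(a1 + a2) + sin(a1 + a2)*e12.
a1 + a2 = 40 + 36 = 76 deg
cos(76 deg) = 0.2419
sin(76 deg) = 0.9703
R1*R2 = 0.2419 + 0.9703*e12


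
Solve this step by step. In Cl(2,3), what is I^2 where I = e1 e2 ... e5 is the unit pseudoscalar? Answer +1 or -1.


The pseudoscalar I = e1...e_n (product of all n generators) of Cl(p,q) satisfies I^2 = (-1)^(q + n(n-1)/2).
p = 2, q = 3, n = p + q = 5
n(n-1)/2 = 5 * 4 / 2 = 10
Exponent = q + n(n-1)/2 = 3 + 10 = 13
I^2 = (-1)^13 = -1


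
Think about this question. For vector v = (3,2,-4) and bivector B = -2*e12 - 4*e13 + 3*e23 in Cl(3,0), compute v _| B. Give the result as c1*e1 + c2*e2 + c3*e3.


Left contraction v _| B = <vB>_1 (grade-1 part of the geometric product vB).
Using e1_|e12 = e2, e2_|e12 = -e1, e1_|e13 = e3, e3_|e13 = -e1, e2_|e23 = e3, e3_|e23 = -e2:
e1 coeff: -v2*b12 - v3*b13 = -(2)*(-2) - (-4)*(-4) = -12
e2 coeff: v1*b12 - v3*b23 = (3)*(-2) - (-4)*(3) = 6
e3 coeff: v1*b13 + v2*b23 = (3)*(-4) + (2)*(3) = -6
v _| B = -12*e1 + 6*e2 - 6*e3


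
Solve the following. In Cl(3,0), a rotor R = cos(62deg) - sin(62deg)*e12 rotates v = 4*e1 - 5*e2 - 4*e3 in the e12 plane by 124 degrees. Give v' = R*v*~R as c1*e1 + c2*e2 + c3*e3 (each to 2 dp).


Rotor R = cos(62deg) - sin(62deg)*e12
Rotation angle theta = 2 * 62 = 124 degrees in the e12 plane (e1 -> e2).
The component perpendicular to the plane (e3) is invariant: v'_3 = v3 = -4.00
cos(124deg) = -0.5592, sin(124deg) = 0.8290
v'_1 = v1*cos(theta) - v2*sin(theta) = 4*(-0.5592) - (-5)*0.8290 = 1.91
v'_2 = v1*sin(theta) + v2*cos(theta) = 4*0.8290 + (-5)*(-0.5592) = 6.11
v' = 1.91*e1 + 6.11*e2 - 4.00*e3


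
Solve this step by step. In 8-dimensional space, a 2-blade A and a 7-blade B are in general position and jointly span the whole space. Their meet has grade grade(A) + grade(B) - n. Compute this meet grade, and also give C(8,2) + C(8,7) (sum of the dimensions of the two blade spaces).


Meet grade = grade(A) + grade(B) - n
= 2 + 7 - 8 = 1
C(8,2) = 28
C(8,7) = 8
dim_A + dim_B = 28 + 8 = 36


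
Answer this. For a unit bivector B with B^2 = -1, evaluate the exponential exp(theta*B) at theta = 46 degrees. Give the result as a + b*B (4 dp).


For a unit bivector B with B^2 = -1, the exponential series gives
e^(theta*B) = cos(theta) + sin(theta)*B (the GA analogue of Euler's formula).
theta = 46 degrees = 0.802851 rad
cos(46 deg) = 0.6947
sin(46 deg) = 0.7193
exp(theta*B) = 0.6947 + 0.7193*B


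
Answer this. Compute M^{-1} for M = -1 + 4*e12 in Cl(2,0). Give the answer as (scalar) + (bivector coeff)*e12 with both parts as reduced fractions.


M = -1 + 4*e12, where e12^2 = -1.
Since M commutes with its reverse ~M = a - b*e12, M * ~M = a^2 - b^2*e12^2 = a^2 + b^2.
So M^{-1} = ~M / (a^2 + b^2) = (a - b*e12)/(a^2 + b^2).
a^2 + b^2 = 1 + 16 = 17
Scalar part = -1/17 = -1/17
Bivector coeff = -4/17 = -4/17
M^{-1} = -1/17 - 4/17*e12


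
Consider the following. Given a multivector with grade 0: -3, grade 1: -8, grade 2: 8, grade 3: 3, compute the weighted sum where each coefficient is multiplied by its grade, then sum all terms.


Grade-weighted sum = sum of grade_k * coefficient_k
0*(-3) = 0
1*(-8) = -8
2*8 = 16
3*3 = 9
Total = 0 + (-8) + 16 + 9 = 17


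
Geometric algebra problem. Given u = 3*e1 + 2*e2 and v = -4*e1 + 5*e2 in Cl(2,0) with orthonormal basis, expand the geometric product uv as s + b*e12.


Expand: (3*e1 + 2*e2)(-4*e1 + 5*e2)
= 3*(-4)*e1e1 + 3*5*e1e2 + 2*(-4)*e2e1 + 2*5*e2e2
Using e1^2 = e2^2 = 1, e2e1 = -e1e2:
Scalar part s = 3*(-4) + 2*5 = -12 + 10 = -2
Bivector part b = 3*5 - 2*(-4) = 15 - (-8) = 23
uv = -2 + 23*e12


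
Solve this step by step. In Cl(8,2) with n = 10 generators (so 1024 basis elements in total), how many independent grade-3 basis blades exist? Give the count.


Number of grade-k basis blades in Cl(p,q) with n = p + q is C(n, k).
n = 8 + 2 = 10
C(10, 3) = 10! / (3! * 7!)
= 3628800 / (6 * 5040)
= 120


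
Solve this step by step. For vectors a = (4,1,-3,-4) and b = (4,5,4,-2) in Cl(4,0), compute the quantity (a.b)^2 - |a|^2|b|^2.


a . b = 4*4 + 1*5 + (-3)*4 + (-4)*(-2)
= 16 + 5 + (-12) + 8 = 17
|a|^2 = 4^2 + 1^2 + (-3)^2 + (-4)^2 = 42
|b|^2 = 4^2 + 5^2 + 4^2 + (-2)^2 = 61
(a.b)^2 = 17^2 = 289
|a|^2 * |b|^2 = 42 * 61 = 2562
Result = 289 - 2562 = -2273


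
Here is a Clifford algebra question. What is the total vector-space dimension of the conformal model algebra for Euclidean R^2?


The conformal model of R^2 uses Cl(3,1): the 2 Euclidean generators plus two extra orthogonal generators e+ (e+^2 = +1) and e- (e-^2 = -1), from which the null vectors e0, einf are built.
Number of generators m = 2 + 2 = 4.
dim Cl(p,q) = 2^m = 2^4 = 16


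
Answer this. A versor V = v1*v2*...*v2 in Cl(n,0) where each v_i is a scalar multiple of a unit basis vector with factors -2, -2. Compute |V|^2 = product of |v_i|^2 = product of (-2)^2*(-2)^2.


Each vector v_i has |v_i|^2 = s_i^2
Squared scales: (-2)^2 = 4, (-2)^2 = 4
|V|^2 = 4 * 4
= 16


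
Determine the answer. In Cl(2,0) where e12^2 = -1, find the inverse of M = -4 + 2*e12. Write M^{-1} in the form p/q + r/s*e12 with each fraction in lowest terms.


M = -4 + 2*e12, where e12^2 = -1.
Since M commutes with its reverse ~M = a - b*e12, M * ~M = a^2 - b^2*e12^2 = a^2 + b^2.
So M^{-1} = ~M / (a^2 + b^2) = (a - b*e12)/(a^2 + b^2).
a^2 + b^2 = 16 + 4 = 20
Scalar part = -4/20 = -1/5
Bivector coeff = -2/20 = -1/10
M^{-1} = -1/5 - 1/10*e12


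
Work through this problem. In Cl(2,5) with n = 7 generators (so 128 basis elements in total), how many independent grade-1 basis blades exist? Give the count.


Number of grade-k basis blades in Cl(p,q) with n = p + q is C(n, k).
n = 2 + 5 = 7
C(7, 1) = 7! / (1! * 6!)
= 5040 / (1 * 720)
= 7


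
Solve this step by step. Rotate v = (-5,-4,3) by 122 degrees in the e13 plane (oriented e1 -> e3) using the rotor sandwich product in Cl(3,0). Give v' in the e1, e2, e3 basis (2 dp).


Rotor R = cos(61deg) - sin(61deg)*e13
Rotation angle theta = 2 * 61 = 122 degrees in the e13 plane (e1 -> e3).
The component perpendicular to the plane (e2) is invariant: v'_2 = v2 = -4.00
cos(122deg) = -0.5299, sin(122deg) = 0.8480
v'_1 = v1*cos(theta) - v3*sin(theta) = -5*(-0.5299) - 3*0.8480 = 0.11
v'_3 = v1*sin(theta) + v3*cos(theta) = -5*0.8480 + 3*(-0.5299) = -5.83
v' = 0.11*e1 - 4.00*e2 - 5.83*e3


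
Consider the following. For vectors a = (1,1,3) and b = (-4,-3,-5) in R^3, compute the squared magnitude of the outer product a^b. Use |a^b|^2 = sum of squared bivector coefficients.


a wedge b = (a1*b2 - a2*b1)*e12 + (a1*b3 - a3*b1)*e13 + (a2*b3 - a3*b2)*e23
e12 coeff: 1*(-3) - 1*(-4) = -3 - (-4) = 1
e13 coeff: 1*(-5) - 3*(-4) = -5 - (-12) = 7
e23 coeff: 1*(-5) - 3*(-3) = -5 - (-9) = 4
|a wedge b|^2 = 1^2 + 7^2 + 4^2
= 1 + 49 + 16
= 66


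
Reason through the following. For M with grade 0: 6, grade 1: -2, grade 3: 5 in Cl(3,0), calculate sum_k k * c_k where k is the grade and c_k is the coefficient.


Grade-weighted sum = sum of grade_k * coefficient_k
0*6 = 0
1*(-2) = -2
3*5 = 15
Total = 0 + (-2) + 15 = 13


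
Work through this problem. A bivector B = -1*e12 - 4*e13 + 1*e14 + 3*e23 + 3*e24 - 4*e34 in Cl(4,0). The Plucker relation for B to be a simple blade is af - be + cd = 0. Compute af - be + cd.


Plucker relation: af - be + cd
a*f = (-1)*(-4) = 4
b*e = (-4)*3 = -12
c*d = 1*3 = 3
af - be + cd = 4 - (-12) + 3
= 19


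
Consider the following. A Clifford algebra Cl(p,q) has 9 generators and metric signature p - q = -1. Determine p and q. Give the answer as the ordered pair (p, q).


We need p + q = 9 and p - q = -1.
Adding: 2p = 9 + (-1) = 8, so p = 4.
Then q = 9 - 4 = 5.
(p, q) = (4, 5)


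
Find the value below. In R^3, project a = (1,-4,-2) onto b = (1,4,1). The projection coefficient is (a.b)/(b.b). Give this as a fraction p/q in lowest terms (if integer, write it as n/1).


Projection coefficient = (a . b) / (b . b)
a . b = 1*1 + (-4)*4 + (-2)*1
= 1 + (-16) + (-2) = -17
b . b = 1^2 + 4^2 + 1^2
= 1 + 16 + 1 = 18
Coefficient = -17/18
In lowest terms: -17/18


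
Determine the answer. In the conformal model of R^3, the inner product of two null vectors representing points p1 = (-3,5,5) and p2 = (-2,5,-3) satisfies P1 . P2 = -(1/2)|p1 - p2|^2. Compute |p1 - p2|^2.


p1 - p2 = (-1, 0, 8)
|p1 - p2|^2 = (-1)^2 + 0^2 + 8^2
= 1 + 0 + 64
= 65


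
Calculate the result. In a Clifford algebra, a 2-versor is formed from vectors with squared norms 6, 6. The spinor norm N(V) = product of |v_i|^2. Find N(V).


Spinor norm N(V) = |v1|^2 * |v2|^2 * ... * |v2|^2
= 6 * 6
Running product: 6, 36
N(V) = 36


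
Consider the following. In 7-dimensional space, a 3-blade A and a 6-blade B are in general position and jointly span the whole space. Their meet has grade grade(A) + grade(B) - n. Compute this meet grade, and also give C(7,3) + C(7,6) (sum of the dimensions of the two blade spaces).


Meet grade = grade(A) + grade(B) - n
= 3 + 6 - 7 = 2
C(7,3) = 35
C(7,6) = 7
dim_A + dim_B = 35 + 7 = 42


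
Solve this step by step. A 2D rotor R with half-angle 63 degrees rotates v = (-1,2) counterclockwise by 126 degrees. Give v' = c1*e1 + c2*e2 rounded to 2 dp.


Rotor R = cos(63deg) - sin(63deg)*e12
Rotation angle theta = 2 * 63 = 126 degrees
v' = R*v*~R rotates v by theta.
cos(126deg) = -0.5878, sin(126deg) = 0.8090
v'_1 = -1*cos(126deg) - 2*sin(126deg)
= -1*(-0.5878) - 2*0.8090
= -1.03
v'_2 = -1*sin(126deg) + 2*cos(126deg)
= -1*0.8090 + 2*(-0.5878)
= -1.98
v' = -1.03*e1 - 1.98*e2


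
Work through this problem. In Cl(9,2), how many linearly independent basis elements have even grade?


Even subalgebra dimension = 2^(n-1)
n = 9 + 2 = 11
2^(11 - 1) = 2^10 = 1024
Verification: sum of C(11,k) for even k = 1 + 55 + 330 + 462 + 165 + 11 = 1024
Result = 1024


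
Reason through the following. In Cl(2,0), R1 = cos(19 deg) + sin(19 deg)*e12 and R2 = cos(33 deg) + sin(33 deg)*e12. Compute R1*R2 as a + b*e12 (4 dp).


Same-plane rotors commute and their half-angles add:
R1*R2 = cos(a1 + a2) + sin(a1 + a2)*e12.
a1 + a2 = 19 + 33 = 52 deg
cos(52 deg) = 0.6157
sin(52 deg) = 0.7880
R1*R2 = 0.6157 + 0.7880*e12


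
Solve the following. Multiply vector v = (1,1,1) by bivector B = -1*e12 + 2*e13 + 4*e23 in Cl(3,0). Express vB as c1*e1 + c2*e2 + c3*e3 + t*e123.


vB has grade-1 (vector) and grade-3 (trivector) parts: vB = (v _| B) + (v ^ B).
Vector part <vB>_1:
  e1: -v2*b12 - v3*b13 = -(1)*(-1) - (1)*(2) = -1
  e2: v1*b12 - v3*b23 = (1)*(-1) - (1)*(4) = -5
  e3: v1*b13 + v2*b23 = (1)*(2) + (1)*(4) = 6
Trivector part <vB>_3:
  e123: v1*b23 - v2*b13 + v3*b12 = (1)*(4) - (1)*(2) + (1)*(-1) = 1
vB = -1*e1 - 5*e2 + 6*e3 + 1*e123


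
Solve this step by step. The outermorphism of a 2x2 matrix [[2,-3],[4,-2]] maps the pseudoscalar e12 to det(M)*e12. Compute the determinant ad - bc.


The outermorphism of a linear map f sends e1^e2 to f(e1)^f(e2).
f(e1) = 2*e1 + 4*e2
f(e2) = -3*e1 - 2*e2
f(e1) ^ f(e2) = (2*e1 + 4*e2) ^ (-3*e1 - 2*e2)
= 2*(-2)*e12 + 4*(-3)*e21
= (-4 - (-12))*e12
= 8*e12
Coefficient = 8


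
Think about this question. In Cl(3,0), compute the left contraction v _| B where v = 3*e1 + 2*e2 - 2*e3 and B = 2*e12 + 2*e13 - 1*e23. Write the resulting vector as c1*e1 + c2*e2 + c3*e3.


Left contraction v _| B = <vB>_1 (grade-1 part of the geometric product vB).
Using e1_|e12 = e2, e2_|e12 = -e1, e1_|e13 = e3, e3_|e13 = -e1, e2_|e23 = e3, e3_|e23 = -e2:
e1 coeff: -v2*b12 - v3*b13 = -(2)*(2) - (-2)*(2) = 0
e2 coeff: v1*b12 - v3*b23 = (3)*(2) - (-2)*(-1) = 4
e3 coeff: v1*b13 + v2*b23 = (3)*(2) + (2)*(-1) = 4
v _| B = 0*e1 + 4*e2 + 4*e3


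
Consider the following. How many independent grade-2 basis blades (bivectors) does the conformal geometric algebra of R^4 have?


The conformal model of R^4 uses Cl(5,1) with m = 4 + 2 = 6 generators.
Number of grade-2 blades = C(m, 2) = C(6, 2)
= 6*5/2 = 15


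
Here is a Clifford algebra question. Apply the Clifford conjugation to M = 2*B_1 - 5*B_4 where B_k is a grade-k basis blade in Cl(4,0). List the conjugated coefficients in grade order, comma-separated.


Clifford conjugate sign for grade k: (-1)^(k(k+1)/2)
Grade 1: (-1)^(1*2/2) = (-1)^1 = -1, coeff 2 -> -2
Grade 4: (-1)^(4*5/2) = (-1)^10 = 1, coeff -5 -> -5
Conjugated coefficients: -2, -5


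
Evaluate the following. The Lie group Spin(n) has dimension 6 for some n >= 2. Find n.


dim Spin(n) = dim so(n) = n(n-1)/2.
Solve n(n-1)/2 = 6, i.e. n^2 - n - 12 = 0.
Discriminant = 1 + 8*6 = 49
n = (1 + sqrt(49))/2 = (1 + 7)/2 = 4


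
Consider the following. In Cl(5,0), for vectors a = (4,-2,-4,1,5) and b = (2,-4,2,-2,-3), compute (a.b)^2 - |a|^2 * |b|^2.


a . b = 4*2 + (-2)*(-4) + (-4)*2 + 1*(-2) + 5*(-3)
= 8 + 8 + (-8) + (-2) + (-15) = -9
|a|^2 = 4^2 + (-2)^2 + (-4)^2 + 1^2 + 5^2 = 62
|b|^2 = 2^2 + (-4)^2 + 2^2 + (-2)^2 + (-3)^2 = 37
(a.b)^2 = (-9)^2 = 81
|a|^2 * |b|^2 = 62 * 37 = 2294
Result = 81 - 2294 = -2213


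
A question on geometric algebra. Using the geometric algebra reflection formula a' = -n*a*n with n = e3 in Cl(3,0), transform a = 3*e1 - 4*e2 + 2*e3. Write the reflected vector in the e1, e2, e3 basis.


Reflection formula: a' = -n*a*n, with n = e3 (unit vector, n^2 = 1).
For reflection through hyperplane perp to e3:
The component along e3 flips sign, others stay.
a = (3, -4, 2)
a' = (3, -4, -2)
a' = 3*e1 - 4*e2 - 2*e3


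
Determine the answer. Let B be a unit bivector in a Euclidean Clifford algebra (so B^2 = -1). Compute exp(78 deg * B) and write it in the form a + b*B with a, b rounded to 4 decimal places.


For a unit bivector B with B^2 = -1, the exponential series gives
e^(theta*B) = cos(theta) + sin(theta)*B (the GA analogue of Euler's formula).
theta = 78 degrees = 1.361357 rad
cos(78 deg) = 0.2079
sin(78 deg) = 0.9781
exp(theta*B) = 0.2079 + 0.9781*B


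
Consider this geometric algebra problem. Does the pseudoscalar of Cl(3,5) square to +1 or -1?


The pseudoscalar I = e1...e_n (product of all n generators) of Cl(p,q) satisfies I^2 = (-1)^(q + n(n-1)/2).
p = 3, q = 5, n = p + q = 8
n(n-1)/2 = 8 * 7 / 2 = 28
Exponent = q + n(n-1)/2 = 5 + 28 = 33
I^2 = (-1)^33 = -1


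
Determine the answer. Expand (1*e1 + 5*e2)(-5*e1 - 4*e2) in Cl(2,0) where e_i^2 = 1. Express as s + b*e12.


Expand: (1*e1 + 5*e2)(-5*e1 - 4*e2)
= 1*(-5)*e1e1 + 1*(-4)*e1e2 + 5*(-5)*e2e1 + 5*(-4)*e2e2
Using e1^2 = e2^2 = 1, e2e1 = -e1e2:
Scalar part s = 1*(-5) + 5*(-4) = -5 + (-20) = -25
Bivector part b = 1*(-4) - 5*(-5) = -4 - (-25) = 21
uv = -25 + 21*e12


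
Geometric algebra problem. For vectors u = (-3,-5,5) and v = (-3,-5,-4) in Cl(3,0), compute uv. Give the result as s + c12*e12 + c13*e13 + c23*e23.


In Cl(3,0): e_i^2 = 1, e_ie_j = -e_je_i for i != j.
Scalar part = u . v = (-3)*(-3) + (-5)*(-5) + 5*(-4)
= 9 + 25 + (-20) = 14
e12 coeff = (-3)*(-5) - (-5)*(-3) = 15 - 15 = 0
e13 coeff = (-3)*(-4) - 5*(-3) = 12 - (-15) = 27
e23 coeff = (-5)*(-4) - 5*(-5) = 20 - (-25) = 45
uv = 14 + 0*e12 + 27*e13 + 45*e23


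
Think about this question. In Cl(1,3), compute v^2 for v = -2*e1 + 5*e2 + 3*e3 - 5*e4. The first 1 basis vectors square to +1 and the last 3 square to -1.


v^2 = sum of c_i^2 * e_i^2
Positive signature terms (e_i^2 = +1): (-2)^2 = 4
Negative signature terms (e_j^2 = -1): 5^2 + 3^2 + (-5)^2 = 59
v^2 = 4 - 59 = -55


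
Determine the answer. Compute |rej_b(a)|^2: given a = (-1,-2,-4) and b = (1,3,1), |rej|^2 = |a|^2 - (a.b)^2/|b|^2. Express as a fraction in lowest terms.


|a|^2 = (-1)^2 + (-2)^2 + (-4)^2 = 21
|b|^2 = 1^2 + 3^2 + 1^2 = 11
a . b = (-1)*1 + (-2)*3 + (-4)*1 = -11
(a.b)^2 = (-11)^2 = 121
|rej|^2 = 21 - 121/11
= (231 - 121)/11
= 110/11
In lowest terms: 10/1


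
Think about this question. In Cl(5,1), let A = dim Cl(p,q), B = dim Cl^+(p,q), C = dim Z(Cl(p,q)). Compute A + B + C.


n = 5 + 1 = 6
Total dim = 2^6 = 64
Even subalgebra dim = 2^5 = 32
n is even, so center dim = 1
Sum = 64 + 32 + 1 = 97


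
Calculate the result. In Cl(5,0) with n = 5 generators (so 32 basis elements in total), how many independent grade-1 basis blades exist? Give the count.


Number of grade-k basis blades in Cl(p,q) with n = p + q is C(n, k).
n = 5 + 0 = 5
C(5, 1) = 5! / (1! * 4!)
= 120 / (1 * 24)
= 5


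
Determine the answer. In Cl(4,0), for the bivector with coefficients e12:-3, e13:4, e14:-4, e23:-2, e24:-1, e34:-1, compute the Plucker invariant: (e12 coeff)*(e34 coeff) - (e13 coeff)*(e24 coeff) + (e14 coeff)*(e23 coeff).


Plucker relation: af - be + cd
a*f = (-3)*(-1) = 3
b*e = 4*(-1) = -4
c*d = (-4)*(-2) = 8
af - be + cd = 3 - (-4) + 8
= 15


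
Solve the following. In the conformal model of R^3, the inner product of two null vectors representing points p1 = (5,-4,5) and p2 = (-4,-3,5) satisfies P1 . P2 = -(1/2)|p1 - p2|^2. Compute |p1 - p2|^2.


p1 - p2 = (9, -1, 0)
|p1 - p2|^2 = 9^2 + (-1)^2 + 0^2
= 81 + 1 + 0
= 82


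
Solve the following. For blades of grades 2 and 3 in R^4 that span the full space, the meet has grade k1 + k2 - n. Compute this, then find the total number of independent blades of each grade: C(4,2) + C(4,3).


Meet grade = grade(A) + grade(B) - n
= 2 + 3 - 4 = 1
C(4,2) = 6
C(4,3) = 4
dim_A + dim_B = 6 + 4 = 10


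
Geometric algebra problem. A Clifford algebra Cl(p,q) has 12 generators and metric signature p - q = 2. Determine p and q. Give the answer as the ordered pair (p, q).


We need p + q = 12 and p - q = 2.
Adding: 2p = 12 + 2 = 14, so p = 7.
Then q = 12 - 7 = 5.
(p, q) = (7, 5)
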